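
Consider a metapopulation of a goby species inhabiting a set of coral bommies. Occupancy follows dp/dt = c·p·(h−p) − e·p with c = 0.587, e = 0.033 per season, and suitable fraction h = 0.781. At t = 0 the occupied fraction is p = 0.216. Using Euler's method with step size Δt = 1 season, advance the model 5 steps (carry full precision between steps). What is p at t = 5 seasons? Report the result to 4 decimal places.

0.5702

Update rule: p ← p + [c·p·(h−p) − e·p]·Δt with Δt = 1.
step 1: Δp = +0.06451, p = 0.28051
step 2: Δp = +0.07315, p = 0.35366
step 3: Δp = +0.07704, p = 0.43071
step 4: Δp = +0.07435, p = 0.50506
step 5: Δp = +0.06514, p = 0.57020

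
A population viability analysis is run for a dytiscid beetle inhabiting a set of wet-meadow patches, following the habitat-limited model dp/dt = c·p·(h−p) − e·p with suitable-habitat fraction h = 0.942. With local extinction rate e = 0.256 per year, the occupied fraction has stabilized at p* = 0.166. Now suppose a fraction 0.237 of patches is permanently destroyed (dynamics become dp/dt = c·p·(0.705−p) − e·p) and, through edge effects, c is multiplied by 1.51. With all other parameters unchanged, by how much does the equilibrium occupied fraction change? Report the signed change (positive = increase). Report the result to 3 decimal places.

Balance c(h−p*) = e gives c = e/(0.942 − 0.16600) = 0.256/0.77600 = 0.32990.
New p* = 0.705 − e/c = 0.705 − 0.25600/0.49815 = 0.19110.
Δp* = 0.19110 − 0.16600 = +0.02510.

0.025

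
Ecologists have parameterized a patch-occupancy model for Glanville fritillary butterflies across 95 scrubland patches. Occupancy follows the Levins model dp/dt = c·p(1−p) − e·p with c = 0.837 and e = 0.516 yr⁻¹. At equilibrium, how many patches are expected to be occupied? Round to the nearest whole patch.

p* = 1 − e/c = 1 − 0.516/0.837 = 0.3835.
Expected occupied patches = N × p* = 95 × 0.3835 = 36.43 ≈ 36.

36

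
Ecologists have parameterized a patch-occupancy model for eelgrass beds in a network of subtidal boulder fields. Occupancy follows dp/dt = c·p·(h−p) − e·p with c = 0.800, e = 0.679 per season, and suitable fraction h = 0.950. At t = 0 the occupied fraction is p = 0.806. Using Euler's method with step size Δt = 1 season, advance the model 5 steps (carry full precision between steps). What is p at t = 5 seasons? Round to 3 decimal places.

0.195

Update rule: p ← p + [c·p·(h−p) − e·p]·Δt with Δt = 1.
t = 1: p = 0.80600 + (-0.45442) = 0.35158
t = 2: p = 0.35158 + (-0.07041) = 0.28117
t = 3: p = 0.28117 + (-0.04047) = 0.24070
t = 4: p = 0.24070 + (-0.02685) = 0.21385
t = 5: p = 0.21385 + (-0.01926) = 0.19458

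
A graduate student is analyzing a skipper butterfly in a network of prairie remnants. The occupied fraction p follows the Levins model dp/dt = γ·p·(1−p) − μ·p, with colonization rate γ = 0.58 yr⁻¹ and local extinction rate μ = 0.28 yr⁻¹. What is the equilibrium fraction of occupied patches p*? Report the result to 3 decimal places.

0.517

At equilibrium, colonization balances extinction: γ·p*·(1−p*) = μ·p*.
So p* = 1 − μ/γ = 1 − 0.28/0.58 = 1 − 0.4828 = 0.5172.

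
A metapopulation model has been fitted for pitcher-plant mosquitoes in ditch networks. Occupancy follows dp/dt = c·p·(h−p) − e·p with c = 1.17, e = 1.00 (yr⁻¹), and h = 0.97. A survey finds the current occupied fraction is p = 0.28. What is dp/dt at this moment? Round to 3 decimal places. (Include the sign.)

Colonization term: c·p·(h−p) = 1.17×0.28×0.6900 = 0.22604.
Extinction term: e·p = 0.28000.
dp/dt = 0.22604 − 0.28000 = -0.05396.

-0.054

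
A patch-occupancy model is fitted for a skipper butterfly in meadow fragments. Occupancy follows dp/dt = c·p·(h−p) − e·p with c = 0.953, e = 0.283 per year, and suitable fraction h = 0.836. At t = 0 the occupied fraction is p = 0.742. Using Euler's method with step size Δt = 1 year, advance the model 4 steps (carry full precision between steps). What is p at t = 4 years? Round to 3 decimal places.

Update rule: p ← p + [c·p·(h−p) − e·p]·Δt with Δt = 1.
step 1: Δp = -0.14352, p = 0.59848
step 2: Δp = -0.03390, p = 0.56458
step 3: Δp = -0.01374, p = 0.55084
step 4: Δp = -0.00619, p = 0.54465

0.545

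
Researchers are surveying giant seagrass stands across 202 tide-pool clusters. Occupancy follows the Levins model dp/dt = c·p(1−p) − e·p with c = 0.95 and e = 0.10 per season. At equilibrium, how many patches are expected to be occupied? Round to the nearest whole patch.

181

p* = 1 − e/c = 1 − 0.10/0.95 = 0.8947.
Expected occupied patches = N × p* = 202 × 0.8947 = 180.74 ≈ 181.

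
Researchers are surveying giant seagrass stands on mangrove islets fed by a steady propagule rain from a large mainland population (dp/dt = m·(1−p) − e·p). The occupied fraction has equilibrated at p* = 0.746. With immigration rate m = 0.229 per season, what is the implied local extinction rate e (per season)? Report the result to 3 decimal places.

At equilibrium m(1−p*) = e·p*, so e = m(1−p*)/p*.
e = 0.229 × 0.2540 / 0.746 = 0.0780.

0.078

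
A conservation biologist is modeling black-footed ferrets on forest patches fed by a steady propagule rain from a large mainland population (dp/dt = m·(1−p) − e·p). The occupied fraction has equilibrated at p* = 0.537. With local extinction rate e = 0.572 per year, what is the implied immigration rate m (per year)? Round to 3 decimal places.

0.663

At equilibrium m(1−p*) = e·p*, so m = e·p*/(1−p*).
m = 0.572 × 0.537 / 0.4630 = 0.3072/0.4630 = 0.6634.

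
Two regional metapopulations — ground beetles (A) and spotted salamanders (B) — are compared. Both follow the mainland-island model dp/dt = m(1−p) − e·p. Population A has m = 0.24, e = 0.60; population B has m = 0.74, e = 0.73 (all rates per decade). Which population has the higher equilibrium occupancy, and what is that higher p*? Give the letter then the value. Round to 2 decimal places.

B, 0.50

A: p*_A = m/(m+e) = 0.24/0.8400 = 0.2857.
B: p*_B = 0.74/1.4700 = 0.5034.
B is higher at 0.5034.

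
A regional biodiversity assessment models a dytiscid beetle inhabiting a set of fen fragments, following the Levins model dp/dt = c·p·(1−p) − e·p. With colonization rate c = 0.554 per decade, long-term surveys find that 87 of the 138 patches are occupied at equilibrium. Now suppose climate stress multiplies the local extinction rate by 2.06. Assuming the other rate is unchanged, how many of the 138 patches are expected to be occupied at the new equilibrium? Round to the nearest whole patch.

Observed p* = 87/138 = 0.63043.
Balance c(1−p*) = e gives e = 0.554×(1 − 0.63043) = 0.20474.
New p* = 1 − e/c = 1 − 0.42176/0.55400 = 0.23870.
Expected occupied = 138 × 0.23870 = 32.94 ≈ 33.

33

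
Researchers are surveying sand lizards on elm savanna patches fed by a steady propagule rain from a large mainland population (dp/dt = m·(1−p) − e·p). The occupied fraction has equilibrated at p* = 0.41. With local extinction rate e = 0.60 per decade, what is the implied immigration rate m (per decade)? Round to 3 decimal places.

At equilibrium m(1−p*) = e·p*, so m = e·p*/(1−p*).
m = 0.60 × 0.41 / 0.5900 = 0.2460/0.5900 = 0.4169.

0.417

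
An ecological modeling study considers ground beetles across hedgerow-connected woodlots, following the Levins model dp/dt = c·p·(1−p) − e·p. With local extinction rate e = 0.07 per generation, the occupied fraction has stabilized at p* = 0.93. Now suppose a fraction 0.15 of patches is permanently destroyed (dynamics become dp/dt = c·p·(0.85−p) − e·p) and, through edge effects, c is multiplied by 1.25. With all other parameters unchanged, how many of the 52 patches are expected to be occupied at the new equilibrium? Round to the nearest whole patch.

Balance c(1−p*) = e gives c = e/(1 − 0.93000) = 0.07/0.07000 = 1.00000.
New p* = 0.85 − e/c = 0.85 − 0.07000/1.25000 = 0.79400.
Expected occupied = 52 × 0.79400 = 41.29 ≈ 41.

41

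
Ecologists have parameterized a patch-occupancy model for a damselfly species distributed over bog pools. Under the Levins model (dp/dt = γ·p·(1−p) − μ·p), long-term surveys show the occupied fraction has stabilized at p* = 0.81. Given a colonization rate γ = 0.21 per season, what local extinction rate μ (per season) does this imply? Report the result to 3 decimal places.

0.040

At equilibrium γ(1−p*) = μ.
μ = 0.21 × (1 − 0.81) = 0.21 × 0.1900 = 0.0399.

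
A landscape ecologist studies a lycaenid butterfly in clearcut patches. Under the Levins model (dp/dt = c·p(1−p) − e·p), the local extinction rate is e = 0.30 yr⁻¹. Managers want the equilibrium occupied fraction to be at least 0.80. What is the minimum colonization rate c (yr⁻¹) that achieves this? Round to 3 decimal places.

p* = 1 − e/c ≥ 0.80 requires e/c ≤ 0.2000, i.e. c ≥ e/0.2000.
c_min = 0.30/0.2000 = 1.5000.

1.500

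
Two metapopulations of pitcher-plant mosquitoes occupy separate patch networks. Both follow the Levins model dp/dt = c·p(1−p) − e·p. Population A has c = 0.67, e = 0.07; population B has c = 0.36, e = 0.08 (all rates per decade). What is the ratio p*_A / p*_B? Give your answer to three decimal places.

1.151

A: p*_A = 1 − 0.07/0.67 = 0.8955.
B: p*_B = 1 − 0.08/0.36 = 0.7778.
p*_A / p*_B = 0.8955/0.7778 = 1.1514.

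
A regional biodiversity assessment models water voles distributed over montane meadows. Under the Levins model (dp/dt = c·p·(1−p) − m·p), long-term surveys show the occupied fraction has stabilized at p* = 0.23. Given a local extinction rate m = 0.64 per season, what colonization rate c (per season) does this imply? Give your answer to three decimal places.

At equilibrium c(1−p*) = m, so c = m/(1−p*).
c = 0.64/(1 − 0.23) = 0.64/0.7700 = 0.8312.

0.831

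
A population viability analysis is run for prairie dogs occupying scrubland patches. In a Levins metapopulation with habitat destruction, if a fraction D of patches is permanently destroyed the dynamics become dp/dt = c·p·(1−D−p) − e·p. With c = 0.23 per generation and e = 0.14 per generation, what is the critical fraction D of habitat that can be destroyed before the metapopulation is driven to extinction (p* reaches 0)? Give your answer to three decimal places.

The nontrivial equilibrium is p* = (1−D) − e/c; extinction occurs when this hits zero.
So D_crit = 1 − e/c = 1 − 0.14/0.23 = 1 − 0.6087 = 0.3913.
This equals the undisturbed p*, a classic result of Lande's extension.

0.391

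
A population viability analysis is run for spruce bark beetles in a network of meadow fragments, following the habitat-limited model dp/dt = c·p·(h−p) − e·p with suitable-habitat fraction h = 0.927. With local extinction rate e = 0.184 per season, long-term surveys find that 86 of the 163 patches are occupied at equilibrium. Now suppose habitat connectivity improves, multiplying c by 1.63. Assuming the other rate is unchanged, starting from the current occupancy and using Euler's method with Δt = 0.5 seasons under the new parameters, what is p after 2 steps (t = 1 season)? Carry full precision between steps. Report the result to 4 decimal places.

0.5841

Observed p* = 86/163 = 0.52761.
Balance c(h−p*) = e gives c = e/(0.927 − 0.52761) = 0.184/0.39939 = 0.46070.
Starting from p₀ = 0.52761; update p ← p + (dp/dt)·Δt with the new parameters.
t = 0.5: p = 0.52761 + (+0.03058) = 0.55819
t = 1: p = 0.55819 + (+0.02594) = 0.58413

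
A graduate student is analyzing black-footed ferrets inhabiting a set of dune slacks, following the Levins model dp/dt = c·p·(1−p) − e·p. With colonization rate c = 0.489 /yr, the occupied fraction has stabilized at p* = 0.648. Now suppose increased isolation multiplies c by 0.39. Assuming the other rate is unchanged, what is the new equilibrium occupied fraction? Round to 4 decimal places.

0.0974

Balance c(1−p*) = e gives e = 0.489×(1 − 0.64800) = 0.17213.
New p* = 1 − e/c = 1 − 0.17213/0.19071 = 0.09743.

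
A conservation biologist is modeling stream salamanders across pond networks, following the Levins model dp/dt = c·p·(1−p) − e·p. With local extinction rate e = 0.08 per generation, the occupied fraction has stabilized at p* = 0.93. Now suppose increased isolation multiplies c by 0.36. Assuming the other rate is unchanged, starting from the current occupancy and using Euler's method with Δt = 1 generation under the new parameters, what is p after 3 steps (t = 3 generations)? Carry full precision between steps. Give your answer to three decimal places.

0.837

Balance c(1−p*) = e gives c = e/(1 − 0.93000) = 0.08/0.07000 = 1.14286.
Starting from p₀ = 0.93000; update p ← p + (dp/dt)·Δt with the new parameters.
  1  |  dp/dt·Δt = -0.047616  |  p_1 = 0.882384
  2  |  dp/dt·Δt = -0.027892  |  p_2 = 0.854492
  3  |  dp/dt·Δt = -0.017204  |  p_3 = 0.837288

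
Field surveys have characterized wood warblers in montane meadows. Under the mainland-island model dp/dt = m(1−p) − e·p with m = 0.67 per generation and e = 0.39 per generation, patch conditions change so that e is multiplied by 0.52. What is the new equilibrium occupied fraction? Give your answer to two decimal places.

Before: p* = 0.67/(0.67+0.39) = 0.6321.
After: m = 0.67, e = 0.2028; p* = 0.67/0.8728 = 0.7676.

0.77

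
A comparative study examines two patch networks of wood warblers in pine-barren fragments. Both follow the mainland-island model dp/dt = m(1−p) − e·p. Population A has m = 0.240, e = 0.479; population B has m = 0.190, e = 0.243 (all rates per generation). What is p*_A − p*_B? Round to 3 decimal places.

-0.105

A: p*_A = m/(m+e) = 0.240/0.7190 = 0.3338.
B: p*_B = 0.190/0.4330 = 0.4388.
p*_A − p*_B = 0.3338 − 0.4388 = -0.1050.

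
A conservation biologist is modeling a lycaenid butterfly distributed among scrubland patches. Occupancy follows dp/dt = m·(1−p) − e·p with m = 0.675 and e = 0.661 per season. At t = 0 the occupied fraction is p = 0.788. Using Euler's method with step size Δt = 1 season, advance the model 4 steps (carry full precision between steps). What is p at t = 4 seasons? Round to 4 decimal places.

0.5088

Update rule: p ← p + [m·(1−p) − e·p]·Δt with Δt = 1.
step 1: Δp = -0.37777, p = 0.41023
step 2: Δp = +0.12693, p = 0.53716
step 3: Δp = -0.04265, p = 0.49451
step 4: Δp = +0.01433, p = 0.50884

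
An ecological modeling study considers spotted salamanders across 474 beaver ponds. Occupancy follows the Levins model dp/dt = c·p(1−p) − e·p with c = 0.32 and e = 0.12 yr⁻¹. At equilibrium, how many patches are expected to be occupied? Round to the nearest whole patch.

p* = 1 − e/c = 1 − 0.12/0.32 = 0.6250.
Expected occupied patches = N × p* = 474 × 0.6250 = 296.25 ≈ 296.

296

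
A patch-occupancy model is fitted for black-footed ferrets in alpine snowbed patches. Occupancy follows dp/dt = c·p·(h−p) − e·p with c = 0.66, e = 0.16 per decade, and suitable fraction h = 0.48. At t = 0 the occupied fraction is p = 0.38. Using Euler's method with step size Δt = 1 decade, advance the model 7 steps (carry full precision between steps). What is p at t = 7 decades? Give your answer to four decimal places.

Update rule: p ← p + [c·p·(h−p) − e·p]·Δt with Δt = 1.
p: 0.38000 → 0.34428  (Δp = -0.03572)
p: 0.34428 → 0.32003  (Δp = -0.02425)
p: 0.32003 → 0.30262  (Δp = -0.01742)
p: 0.30262 → 0.28963  (Δp = -0.01299)
p: 0.28963 → 0.27968  (Δp = -0.00995)
p: 0.27968 → 0.27191  (Δp = -0.00777)
p: 0.27191 → 0.26574  (Δp = -0.00616)

0.2657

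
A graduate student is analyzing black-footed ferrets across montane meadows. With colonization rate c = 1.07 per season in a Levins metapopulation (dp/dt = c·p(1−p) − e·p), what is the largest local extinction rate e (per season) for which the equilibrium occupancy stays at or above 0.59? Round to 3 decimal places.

0.439

1 − e/c ≥ 0.59 ⇒ e ≤ c(1 − 0.59) = 1.07 × 0.4100.
e_max = 0.4387.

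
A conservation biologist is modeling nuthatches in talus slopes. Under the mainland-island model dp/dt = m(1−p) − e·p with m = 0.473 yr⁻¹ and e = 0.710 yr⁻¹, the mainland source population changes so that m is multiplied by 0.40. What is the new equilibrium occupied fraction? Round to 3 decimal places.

Before: p* = 0.473/(0.473+0.710) = 0.3998.
After: m = 0.1892, e = 0.71; p* = 0.1892/0.8992 = 0.2104.

0.210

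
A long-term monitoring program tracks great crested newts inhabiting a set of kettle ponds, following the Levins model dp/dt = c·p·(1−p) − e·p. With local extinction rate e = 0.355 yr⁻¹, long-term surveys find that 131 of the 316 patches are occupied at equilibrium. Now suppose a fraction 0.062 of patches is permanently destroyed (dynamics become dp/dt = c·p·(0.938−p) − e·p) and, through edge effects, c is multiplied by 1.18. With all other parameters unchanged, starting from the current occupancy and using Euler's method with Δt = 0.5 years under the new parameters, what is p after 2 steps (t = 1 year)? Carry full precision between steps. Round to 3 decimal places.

0.422

Observed p* = 131/316 = 0.41456.
Balance c(1−p*) = e gives c = e/(1 − 0.41456) = 0.355/0.58544 = 0.60638.
Starting from p₀ = 0.41456; update p ← p + (dp/dt)·Δt with the new parameters.
t = 0.5: p = 0.41456 + (+0.00405) = 0.41861
t = 1: p = 0.41861 + (+0.00348) = 0.42209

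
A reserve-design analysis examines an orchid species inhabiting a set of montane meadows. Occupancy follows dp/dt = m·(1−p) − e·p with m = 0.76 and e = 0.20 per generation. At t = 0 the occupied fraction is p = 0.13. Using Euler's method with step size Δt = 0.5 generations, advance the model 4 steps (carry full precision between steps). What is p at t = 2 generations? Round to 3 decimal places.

0.743

Update rule: p ← p + [m·(1−p) − e·p]·Δt with Δt = 0.5.
t = 0.5: p = 0.13000 + (+0.31760) = 0.44760
t = 1: p = 0.44760 + (+0.16515) = 0.61275
t = 1.5: p = 0.61275 + (+0.08588) = 0.69863
t = 2: p = 0.69863 + (+0.04466) = 0.74329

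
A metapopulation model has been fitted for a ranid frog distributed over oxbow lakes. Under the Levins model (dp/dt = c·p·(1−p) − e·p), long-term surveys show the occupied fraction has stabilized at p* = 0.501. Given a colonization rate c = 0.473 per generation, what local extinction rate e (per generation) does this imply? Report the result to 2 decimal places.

At equilibrium c(1−p*) = e.
e = 0.473 × (1 − 0.501) = 0.473 × 0.4990 = 0.2360.

0.24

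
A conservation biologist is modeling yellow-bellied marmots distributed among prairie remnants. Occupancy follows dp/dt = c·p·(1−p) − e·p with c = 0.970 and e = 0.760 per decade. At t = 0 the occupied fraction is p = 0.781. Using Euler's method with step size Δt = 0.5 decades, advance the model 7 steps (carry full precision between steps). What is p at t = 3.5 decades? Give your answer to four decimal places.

Update rule: p ← p + [c·p·(1−p) − e·p]·Δt with Δt = 0.5.
step 1: Δp = -0.21383, p = 0.56717
step 2: Δp = -0.09646, p = 0.47071
step 3: Δp = -0.05804, p = 0.41267
step 4: Δp = -0.03926, p = 0.37341
step 5: Δp = -0.02842, p = 0.34499
step 6: Δp = -0.02150, p = 0.32349
step 7: Δp = -0.01679, p = 0.30670

0.3067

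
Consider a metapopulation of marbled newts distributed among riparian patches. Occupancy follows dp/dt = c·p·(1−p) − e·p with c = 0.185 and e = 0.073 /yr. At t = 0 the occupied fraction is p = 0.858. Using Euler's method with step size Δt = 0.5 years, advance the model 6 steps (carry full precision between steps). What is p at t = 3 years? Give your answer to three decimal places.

Update rule: p ← p + [c·p·(1−p) − e·p]·Δt with Δt = 0.5.
p: 0.85800 → 0.83795  (Δp = -0.02005)
p: 0.83795 → 0.81993  (Δp = -0.01802)
p: 0.81993 → 0.80366  (Δp = -0.01627)
p: 0.80366 → 0.78892  (Δp = -0.01474)
p: 0.78892 → 0.77553  (Δp = -0.01339)
p: 0.77553 → 0.76332  (Δp = -0.01220)

0.763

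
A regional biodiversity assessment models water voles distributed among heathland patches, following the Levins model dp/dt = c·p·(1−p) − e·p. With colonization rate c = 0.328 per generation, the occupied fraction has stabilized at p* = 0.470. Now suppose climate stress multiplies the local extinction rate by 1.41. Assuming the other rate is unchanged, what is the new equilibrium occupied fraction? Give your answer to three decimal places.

0.253

Balance c(1−p*) = e gives e = 0.328×(1 − 0.47000) = 0.17384.
New p* = 1 − e/c = 1 − 0.24511/0.32800 = 0.25271.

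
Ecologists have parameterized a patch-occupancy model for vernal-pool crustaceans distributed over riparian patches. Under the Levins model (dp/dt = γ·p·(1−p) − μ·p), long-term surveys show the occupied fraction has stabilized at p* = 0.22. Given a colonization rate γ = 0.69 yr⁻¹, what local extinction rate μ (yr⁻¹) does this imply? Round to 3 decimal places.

At equilibrium γ(1−p*) = μ.
μ = 0.69 × (1 − 0.22) = 0.69 × 0.7800 = 0.5382.

0.538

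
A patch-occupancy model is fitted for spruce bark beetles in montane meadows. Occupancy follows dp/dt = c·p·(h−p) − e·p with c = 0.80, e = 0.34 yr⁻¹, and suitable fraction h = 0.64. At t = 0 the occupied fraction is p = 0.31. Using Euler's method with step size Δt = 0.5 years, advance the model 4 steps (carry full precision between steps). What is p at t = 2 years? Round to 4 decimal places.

0.2726

Update rule: p ← p + [c·p·(h−p) − e·p]·Δt with Δt = 0.5.
p: 0.31000 → 0.29822  (Δp = -0.01178)
p: 0.29822 → 0.28829  (Δp = -0.00993)
p: 0.28829 → 0.27984  (Δp = -0.00845)
p: 0.27984 → 0.27258  (Δp = -0.00726)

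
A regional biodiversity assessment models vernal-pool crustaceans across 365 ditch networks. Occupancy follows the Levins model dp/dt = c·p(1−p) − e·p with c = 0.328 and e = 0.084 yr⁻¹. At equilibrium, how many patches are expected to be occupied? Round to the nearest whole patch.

p* = 1 − e/c = 1 − 0.084/0.328 = 0.7439.
Expected occupied patches = N × p* = 365 × 0.7439 = 271.52 ≈ 272.

272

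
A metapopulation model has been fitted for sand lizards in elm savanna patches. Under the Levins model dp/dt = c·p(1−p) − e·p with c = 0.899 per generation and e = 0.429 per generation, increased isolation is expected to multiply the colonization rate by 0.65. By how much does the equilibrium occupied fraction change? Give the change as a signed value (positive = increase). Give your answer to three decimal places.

Before: p* = 1 − 0.429/0.899 = 0.5228.
After the change, c = 0.58435, e = 0.429, so p* = 1 − 0.429/0.58435 = 0.2659.
Δp* = 0.2659 − 0.5228 = -0.2570.

-0.257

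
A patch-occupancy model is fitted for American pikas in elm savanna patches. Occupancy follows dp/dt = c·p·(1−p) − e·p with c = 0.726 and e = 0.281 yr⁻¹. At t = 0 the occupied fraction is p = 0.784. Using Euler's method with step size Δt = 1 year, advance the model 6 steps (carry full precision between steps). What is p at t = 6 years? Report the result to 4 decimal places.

0.6161

Update rule: p ← p + [c·p·(1−p) − e·p]·Δt with Δt = 1.
  1  |  dp/dt·Δt = -0.097360  |  p_1 = 0.686640
  2  |  dp/dt·Δt = -0.036736  |  p_2 = 0.649904
  3  |  dp/dt·Δt = -0.017437  |  p_3 = 0.632467
  4  |  dp/dt·Δt = -0.008963  |  p_4 = 0.623504
  5  |  dp/dt·Δt = -0.004779  |  p_5 = 0.618726
  6  |  dp/dt·Δt = -0.002595  |  p_6 = 0.616130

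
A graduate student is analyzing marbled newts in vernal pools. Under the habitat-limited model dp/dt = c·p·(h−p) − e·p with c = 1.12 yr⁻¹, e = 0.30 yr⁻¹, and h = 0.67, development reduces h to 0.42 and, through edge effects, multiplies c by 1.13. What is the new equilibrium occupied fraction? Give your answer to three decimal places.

Before: p* = h − e/c = 0.67 − 0.30/1.12 = 0.67 − 0.2679 = 0.4021.
After: c = 1.2656, e = 0.3, h = 0.42; p* = 0.42 − 0.3/1.2656 = 0.1830.

0.183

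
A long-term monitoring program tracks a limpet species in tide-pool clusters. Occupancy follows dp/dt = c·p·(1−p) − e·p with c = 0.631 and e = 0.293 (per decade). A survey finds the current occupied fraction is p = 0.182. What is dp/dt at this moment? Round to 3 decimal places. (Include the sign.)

Colonization term: c·p·(1−p) = 0.631×0.182×0.8180 = 0.09394.
Extinction term: e·p = 0.05333.
dp/dt = 0.09394 − 0.05333 = 0.04061.

0.041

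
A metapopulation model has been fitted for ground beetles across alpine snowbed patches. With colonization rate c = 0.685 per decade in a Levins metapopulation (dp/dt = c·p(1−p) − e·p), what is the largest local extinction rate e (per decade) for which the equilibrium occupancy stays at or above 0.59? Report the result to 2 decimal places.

0.28

1 − e/c ≥ 0.59 ⇒ e ≤ c(1 − 0.59) = 0.685 × 0.4100.
e_max = 0.2809.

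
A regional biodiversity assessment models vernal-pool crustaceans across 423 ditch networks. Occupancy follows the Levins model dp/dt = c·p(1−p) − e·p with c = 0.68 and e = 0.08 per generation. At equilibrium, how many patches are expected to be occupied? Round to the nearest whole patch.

p* = 1 − e/c = 1 − 0.08/0.68 = 0.8824.
Expected occupied patches = N × p* = 423 × 0.8824 = 373.24 ≈ 373.

373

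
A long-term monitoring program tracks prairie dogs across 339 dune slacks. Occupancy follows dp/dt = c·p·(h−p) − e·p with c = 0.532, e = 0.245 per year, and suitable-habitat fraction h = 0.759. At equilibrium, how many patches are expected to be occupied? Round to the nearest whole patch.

p* = h − e/c = 0.759 − 0.4605 = 0.2985.
Expected occupied patches = N × p* = 339 × 0.2985 = 101.18 ≈ 101.

101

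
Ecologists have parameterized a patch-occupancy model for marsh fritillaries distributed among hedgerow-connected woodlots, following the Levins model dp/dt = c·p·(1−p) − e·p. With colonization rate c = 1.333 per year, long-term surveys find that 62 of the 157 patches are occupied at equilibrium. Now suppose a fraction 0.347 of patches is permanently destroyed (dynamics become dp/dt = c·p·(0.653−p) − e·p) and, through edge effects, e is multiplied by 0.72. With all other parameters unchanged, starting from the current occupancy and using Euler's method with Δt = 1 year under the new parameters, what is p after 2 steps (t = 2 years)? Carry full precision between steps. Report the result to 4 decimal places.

0.2676

Observed p* = 62/157 = 0.39490.
Balance c(1−p*) = e gives e = 1.333×(1 − 0.39490) = 0.80659.
Starting from p₀ = 0.39490; update p ← p + (dp/dt)·Δt with the new parameters.
step 1: Δp = -0.09348, p = 0.30143
step 2: Δp = -0.03379, p = 0.26764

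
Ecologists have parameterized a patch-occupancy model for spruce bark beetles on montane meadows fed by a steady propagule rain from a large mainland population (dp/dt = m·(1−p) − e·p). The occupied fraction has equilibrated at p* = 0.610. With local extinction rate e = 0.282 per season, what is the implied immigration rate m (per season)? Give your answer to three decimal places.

0.441

At equilibrium m(1−p*) = e·p*, so m = e·p*/(1−p*).
m = 0.282 × 0.610 / 0.3900 = 0.1720/0.3900 = 0.4411.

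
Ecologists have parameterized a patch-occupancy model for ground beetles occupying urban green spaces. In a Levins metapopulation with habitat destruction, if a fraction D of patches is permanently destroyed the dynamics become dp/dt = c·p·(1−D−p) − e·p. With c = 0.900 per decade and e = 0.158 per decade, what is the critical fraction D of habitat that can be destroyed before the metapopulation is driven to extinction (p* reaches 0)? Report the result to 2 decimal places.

The nontrivial equilibrium is p* = (1−D) − e/c; extinction occurs when this hits zero.
So D_crit = 1 − e/c = 1 − 0.158/0.900 = 1 − 0.1756 = 0.8244.
This equals the undisturbed p*, a classic result of Lande's extension.

0.82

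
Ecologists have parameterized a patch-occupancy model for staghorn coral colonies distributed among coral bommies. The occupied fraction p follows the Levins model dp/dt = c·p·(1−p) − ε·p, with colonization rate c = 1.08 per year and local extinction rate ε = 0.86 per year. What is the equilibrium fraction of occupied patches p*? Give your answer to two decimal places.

0.20

At equilibrium, colonization balances extinction: c·p*·(1−p*) = ε·p*.
So p* = 1 − ε/c = 1 − 0.86/1.08 = 1 − 0.7963 = 0.2037.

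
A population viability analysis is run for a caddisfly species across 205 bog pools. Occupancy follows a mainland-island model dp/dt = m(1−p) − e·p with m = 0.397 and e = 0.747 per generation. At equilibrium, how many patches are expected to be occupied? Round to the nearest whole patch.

p* = m/(m+e) = 0.397/1.1440 = 0.3470.
Expected occupied patches = N × p* = 205 × 0.3470 = 71.14 ≈ 71.

71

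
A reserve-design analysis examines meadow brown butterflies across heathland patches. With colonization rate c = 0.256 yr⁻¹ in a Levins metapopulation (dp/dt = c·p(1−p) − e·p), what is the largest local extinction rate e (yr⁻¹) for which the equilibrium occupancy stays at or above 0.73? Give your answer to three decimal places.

1 − e/c ≥ 0.73 ⇒ e ≤ c(1 − 0.73) = 0.256 × 0.2700.
e_max = 0.0691.

0.069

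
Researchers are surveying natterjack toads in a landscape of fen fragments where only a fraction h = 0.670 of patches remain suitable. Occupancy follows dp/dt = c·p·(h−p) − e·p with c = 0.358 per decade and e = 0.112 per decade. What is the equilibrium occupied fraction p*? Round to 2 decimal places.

0.36

Setting dp/dt = 0 and dividing by p* gives c·(h−p*) = e.
So p* = h − e/c = 0.670 − 0.112/0.358 = 0.670 − 0.3128 = 0.3572.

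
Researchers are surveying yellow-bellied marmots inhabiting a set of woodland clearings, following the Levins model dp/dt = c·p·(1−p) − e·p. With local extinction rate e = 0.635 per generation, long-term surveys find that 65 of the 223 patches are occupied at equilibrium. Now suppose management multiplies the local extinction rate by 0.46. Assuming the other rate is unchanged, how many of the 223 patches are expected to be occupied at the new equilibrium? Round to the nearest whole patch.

150

Observed p* = 65/223 = 0.29148.
Balance c(1−p*) = e gives c = e/(1 − 0.29148) = 0.635/0.70852 = 0.89623.
New p* = 1 − e/c = 1 − 0.29210/0.89623 = 0.67408.
Expected occupied = 223 × 0.67408 = 150.32 ≈ 150.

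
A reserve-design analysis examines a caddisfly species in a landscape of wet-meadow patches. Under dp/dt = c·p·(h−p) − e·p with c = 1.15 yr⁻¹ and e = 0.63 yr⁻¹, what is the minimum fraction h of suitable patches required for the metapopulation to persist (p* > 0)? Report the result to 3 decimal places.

p* = h − e/c is positive only when h > e/c.
h_min = e/c = 0.63/1.15 = 0.5478.

0.548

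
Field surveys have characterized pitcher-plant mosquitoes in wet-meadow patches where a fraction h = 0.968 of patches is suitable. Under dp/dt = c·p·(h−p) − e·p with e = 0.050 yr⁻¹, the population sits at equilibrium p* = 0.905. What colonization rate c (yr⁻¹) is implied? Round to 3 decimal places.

0.794

At equilibrium c(h−p*) = e, so c = e/(h−p*).
c = 0.050/(0.968 − 0.905) = 0.050/0.0630 = 0.7937.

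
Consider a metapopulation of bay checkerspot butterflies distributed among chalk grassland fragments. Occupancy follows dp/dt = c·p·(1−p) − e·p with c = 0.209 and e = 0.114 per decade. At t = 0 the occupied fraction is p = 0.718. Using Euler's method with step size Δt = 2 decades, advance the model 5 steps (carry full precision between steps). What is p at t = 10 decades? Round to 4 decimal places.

Update rule: p ← p + [c·p·(1−p) − e·p]·Δt with Δt = 2.
step 1: Δp = -0.07907, p = 0.63893
step 2: Δp = -0.04924, p = 0.58969
step 3: Δp = -0.03331, p = 0.55638
step 4: Δp = -0.02368, p = 0.53269
step 5: Δp = -0.01740, p = 0.51529

0.5153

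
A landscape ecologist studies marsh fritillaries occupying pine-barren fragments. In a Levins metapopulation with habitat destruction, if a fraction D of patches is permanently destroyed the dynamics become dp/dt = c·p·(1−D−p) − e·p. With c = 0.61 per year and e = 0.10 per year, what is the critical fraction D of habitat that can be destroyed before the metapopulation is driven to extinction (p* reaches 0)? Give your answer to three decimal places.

0.836

The nontrivial equilibrium is p* = (1−D) − e/c; extinction occurs when this hits zero.
So D_crit = 1 − e/c = 1 − 0.10/0.61 = 1 − 0.1639 = 0.8361.
Note this equals the original equilibrium occupancy — the Levins extinction-debt result.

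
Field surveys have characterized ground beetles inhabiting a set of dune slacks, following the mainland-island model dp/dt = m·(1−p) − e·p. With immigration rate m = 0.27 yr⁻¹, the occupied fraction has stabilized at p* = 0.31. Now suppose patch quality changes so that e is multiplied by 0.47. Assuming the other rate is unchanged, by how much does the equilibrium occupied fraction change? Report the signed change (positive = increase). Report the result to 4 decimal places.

Balance m(1−p*) = e·p* gives e = m(1−p*)/p* = 0.27×0.69000/0.31000 = 0.60097.
New p* = m/(m+e) = 0.27000/(0.27000+0.28246) = 0.48872.
Δp* = 0.48872 − 0.31000 = +0.17872.

0.1787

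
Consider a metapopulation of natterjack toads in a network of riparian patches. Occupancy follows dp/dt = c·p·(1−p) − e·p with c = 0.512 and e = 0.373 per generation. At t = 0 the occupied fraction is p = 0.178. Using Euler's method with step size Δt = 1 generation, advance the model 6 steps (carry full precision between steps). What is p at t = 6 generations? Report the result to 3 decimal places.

0.222

Update rule: p ← p + [c·p·(1−p) − e·p]·Δt with Δt = 1.
p: 0.17800 → 0.18652  (Δp = +0.00852)
p: 0.18652 → 0.19463  (Δp = +0.00811)
p: 0.19463 → 0.20229  (Δp = +0.00766)
p: 0.20229 → 0.20946  (Δp = +0.00717)
p: 0.20946 → 0.21611  (Δp = +0.00665)
p: 0.21611 → 0.22224  (Δp = +0.00613)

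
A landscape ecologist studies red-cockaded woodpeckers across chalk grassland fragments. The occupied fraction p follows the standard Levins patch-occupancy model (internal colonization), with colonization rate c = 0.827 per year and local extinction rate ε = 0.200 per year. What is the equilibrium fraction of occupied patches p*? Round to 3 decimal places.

0.758

At equilibrium, colonization balances extinction: c·p*·(1−p*) = ε·p*.
So p* = 1 − ε/c = 1 − 0.200/0.827 = 1 − 0.2418 = 0.7582.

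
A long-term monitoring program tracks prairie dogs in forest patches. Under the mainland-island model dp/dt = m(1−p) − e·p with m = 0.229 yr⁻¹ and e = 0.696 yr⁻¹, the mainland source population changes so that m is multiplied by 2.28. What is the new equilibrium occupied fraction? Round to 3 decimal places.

0.429

Before: p* = 0.229/(0.229+0.696) = 0.2476.
After: m = 0.52212, e = 0.696; p* = 0.52212/1.2181 = 0.4286.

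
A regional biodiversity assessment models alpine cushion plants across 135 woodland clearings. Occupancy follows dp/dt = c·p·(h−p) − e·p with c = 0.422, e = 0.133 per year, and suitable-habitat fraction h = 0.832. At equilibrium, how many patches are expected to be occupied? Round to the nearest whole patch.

70

p* = h − e/c = 0.832 − 0.3152 = 0.5168.
Expected occupied patches = N × p* = 135 × 0.5168 = 69.77 ≈ 70.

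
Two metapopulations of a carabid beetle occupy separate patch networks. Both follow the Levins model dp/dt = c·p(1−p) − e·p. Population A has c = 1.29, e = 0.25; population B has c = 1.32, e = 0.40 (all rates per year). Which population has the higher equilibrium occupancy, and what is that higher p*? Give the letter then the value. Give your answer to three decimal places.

A, 0.806

A: p*_A = 1 − 0.25/1.29 = 0.8062.
B: p*_B = 1 − 0.40/1.32 = 0.6970.
A is higher at 0.8062.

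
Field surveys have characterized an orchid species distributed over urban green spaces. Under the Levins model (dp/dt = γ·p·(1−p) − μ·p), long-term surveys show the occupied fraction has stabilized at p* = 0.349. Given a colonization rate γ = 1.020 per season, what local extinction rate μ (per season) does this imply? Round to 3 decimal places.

0.664

At equilibrium γ(1−p*) = μ.
μ = 1.020 × (1 − 0.349) = 1.020 × 0.6510 = 0.6640.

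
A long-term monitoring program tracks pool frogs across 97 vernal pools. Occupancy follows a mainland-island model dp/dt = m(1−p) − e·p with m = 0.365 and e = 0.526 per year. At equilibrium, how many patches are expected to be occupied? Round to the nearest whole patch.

40

p* = m/(m+e) = 0.365/0.8910 = 0.4097.
Expected occupied patches = N × p* = 97 × 0.4097 = 39.74 ≈ 40.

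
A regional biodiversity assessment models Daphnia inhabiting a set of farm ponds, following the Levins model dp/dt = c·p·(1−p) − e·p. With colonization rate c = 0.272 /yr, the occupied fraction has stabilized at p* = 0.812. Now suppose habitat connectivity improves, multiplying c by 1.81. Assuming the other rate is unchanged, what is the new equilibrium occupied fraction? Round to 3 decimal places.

0.896

Balance c(1−p*) = e gives e = 0.272×(1 − 0.81200) = 0.05114.
New p* = 1 − e/c = 1 − 0.05114/0.49232 = 0.89612.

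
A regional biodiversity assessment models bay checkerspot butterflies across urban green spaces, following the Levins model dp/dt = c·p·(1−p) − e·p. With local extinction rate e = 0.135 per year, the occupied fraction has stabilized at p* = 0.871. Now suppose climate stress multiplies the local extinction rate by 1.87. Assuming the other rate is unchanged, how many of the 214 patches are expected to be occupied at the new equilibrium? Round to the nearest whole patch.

162

Balance c(1−p*) = e gives c = e/(1 − 0.87100) = 0.135/0.12900 = 1.04651.
New p* = 1 − e/c = 1 − 0.25245/1.04651 = 0.75877.
Expected occupied = 214 × 0.75877 = 162.38 ≈ 162.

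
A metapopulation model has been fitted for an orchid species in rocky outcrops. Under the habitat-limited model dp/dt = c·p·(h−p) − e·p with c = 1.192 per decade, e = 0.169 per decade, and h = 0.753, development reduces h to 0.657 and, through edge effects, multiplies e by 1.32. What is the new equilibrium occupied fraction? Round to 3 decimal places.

Before: p* = h − e/c = 0.753 − 0.169/1.192 = 0.753 − 0.1418 = 0.6112.
After: c = 1.192, e = 0.22308, h = 0.657; p* = 0.657 − 0.22308/1.192 = 0.4699.

0.470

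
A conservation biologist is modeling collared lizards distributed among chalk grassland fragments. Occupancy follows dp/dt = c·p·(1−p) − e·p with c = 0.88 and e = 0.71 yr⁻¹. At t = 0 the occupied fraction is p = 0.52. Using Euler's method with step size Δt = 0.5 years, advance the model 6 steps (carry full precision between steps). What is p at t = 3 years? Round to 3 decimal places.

Update rule: p ← p + [c·p·(1−p) − e·p]·Δt with Δt = 0.5.
t = 0.5: p = 0.52000 + (-0.07478) = 0.44522
t = 1: p = 0.44522 + (-0.04937) = 0.39585
t = 1.5: p = 0.39585 + (-0.03530) = 0.36055
t = 2: p = 0.36055 + (-0.02655) = 0.33400
t = 2.5: p = 0.33400 + (-0.02069) = 0.31330
t = 3: p = 0.31330 + (-0.01656) = 0.29674

0.297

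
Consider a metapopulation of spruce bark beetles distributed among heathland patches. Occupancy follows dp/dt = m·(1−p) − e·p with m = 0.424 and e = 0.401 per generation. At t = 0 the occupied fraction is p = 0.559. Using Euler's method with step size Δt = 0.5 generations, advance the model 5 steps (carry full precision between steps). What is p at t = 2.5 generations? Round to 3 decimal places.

Update rule: p ← p + [m·(1−p) − e·p]·Δt with Δt = 0.5.
p: 0.55900 → 0.54041  (Δp = -0.01859)
p: 0.54041 → 0.52949  (Δp = -0.01092)
p: 0.52949 → 0.52308  (Δp = -0.00642)
p: 0.52308 → 0.51931  (Δp = -0.00377)
p: 0.51931 → 0.51709  (Δp = -0.00221)

0.517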